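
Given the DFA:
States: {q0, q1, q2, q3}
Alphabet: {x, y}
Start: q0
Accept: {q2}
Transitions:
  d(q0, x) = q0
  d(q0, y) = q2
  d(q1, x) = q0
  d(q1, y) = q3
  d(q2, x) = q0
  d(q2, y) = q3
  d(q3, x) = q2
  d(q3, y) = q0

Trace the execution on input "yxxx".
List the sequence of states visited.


Input: yxxx
d(q0, y) = q2
d(q2, x) = q0
d(q0, x) = q0
d(q0, x) = q0


q0 -> q2 -> q0 -> q0 -> q0


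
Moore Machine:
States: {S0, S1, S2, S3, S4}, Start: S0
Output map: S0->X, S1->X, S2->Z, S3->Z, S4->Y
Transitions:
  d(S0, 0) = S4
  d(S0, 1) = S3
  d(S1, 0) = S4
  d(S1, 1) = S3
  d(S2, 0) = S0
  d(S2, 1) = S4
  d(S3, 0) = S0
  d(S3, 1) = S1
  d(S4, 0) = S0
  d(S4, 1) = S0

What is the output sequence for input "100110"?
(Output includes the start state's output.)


Start: S0 (output X)
  --1--> S3 (output Z)
  --0--> S0 (output X)
  --0--> S4 (output Y)
  --1--> S0 (output X)
  --1--> S3 (output Z)
  --0--> S0 (output X)

"XZXYXZX"


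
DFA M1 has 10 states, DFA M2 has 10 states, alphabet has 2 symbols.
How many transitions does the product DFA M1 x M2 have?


Product DFA has 10 * 10 = 100 states.
Each has 2 transitions: 100 * 2 = 200

200


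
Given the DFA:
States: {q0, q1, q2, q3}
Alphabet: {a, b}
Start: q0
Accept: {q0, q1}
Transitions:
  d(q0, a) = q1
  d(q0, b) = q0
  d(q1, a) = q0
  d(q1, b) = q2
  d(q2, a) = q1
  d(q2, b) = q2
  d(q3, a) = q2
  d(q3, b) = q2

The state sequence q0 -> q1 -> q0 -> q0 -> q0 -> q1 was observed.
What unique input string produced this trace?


Trace back each transition to find the symbol:
  q0 --[a]--> q1
  q1 --[a]--> q0
  q0 --[b]--> q0
  q0 --[b]--> q0
  q0 --[a]--> q1

"aabba"


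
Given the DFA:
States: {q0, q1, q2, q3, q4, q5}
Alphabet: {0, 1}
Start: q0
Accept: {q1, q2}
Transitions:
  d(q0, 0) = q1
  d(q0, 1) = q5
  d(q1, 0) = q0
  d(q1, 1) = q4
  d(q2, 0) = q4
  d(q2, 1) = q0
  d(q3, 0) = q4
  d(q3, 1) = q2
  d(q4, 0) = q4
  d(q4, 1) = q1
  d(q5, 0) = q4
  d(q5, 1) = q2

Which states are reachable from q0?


BFS from q0:
  layer 0: {q0}
  layer 1: {q1, q5}
  layer 2: {q2, q4}

{q0, q1, q2, q4, q5}


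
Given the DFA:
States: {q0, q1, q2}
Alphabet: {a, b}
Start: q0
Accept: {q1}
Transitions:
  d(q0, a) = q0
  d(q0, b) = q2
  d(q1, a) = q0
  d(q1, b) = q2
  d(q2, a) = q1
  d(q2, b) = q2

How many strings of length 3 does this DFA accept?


Enumerating all length-3 strings:
  "aaa" -> q0 [reject]
  "aab" -> q2 [reject]
  "aba" -> q1 [accept]
  "abb" -> q2 [reject]
  "baa" -> q0 [reject]
  "bab" -> q2 [reject]
  "bba" -> q1 [accept]
  "bbb" -> q2 [reject]

2 out of 8


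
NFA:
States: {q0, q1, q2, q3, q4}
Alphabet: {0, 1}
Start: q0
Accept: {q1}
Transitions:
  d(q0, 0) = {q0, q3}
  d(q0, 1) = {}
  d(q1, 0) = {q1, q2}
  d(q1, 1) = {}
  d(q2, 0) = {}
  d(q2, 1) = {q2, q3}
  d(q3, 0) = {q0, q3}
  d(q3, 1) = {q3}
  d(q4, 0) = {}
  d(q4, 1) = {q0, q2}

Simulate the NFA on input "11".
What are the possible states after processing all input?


Start: {q0}
  --1--> {}
  --1--> {}

{} (empty set, no valid transitions)


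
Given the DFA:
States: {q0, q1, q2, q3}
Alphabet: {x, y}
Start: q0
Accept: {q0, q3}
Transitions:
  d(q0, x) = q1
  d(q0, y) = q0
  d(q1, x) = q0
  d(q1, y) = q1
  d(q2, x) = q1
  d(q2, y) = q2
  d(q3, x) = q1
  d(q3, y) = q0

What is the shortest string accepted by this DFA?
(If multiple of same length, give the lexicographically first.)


BFS by string length (lex-first path to each state shown):
  len 0: q0<-""
Found accept state at length 0.

"" (empty string)


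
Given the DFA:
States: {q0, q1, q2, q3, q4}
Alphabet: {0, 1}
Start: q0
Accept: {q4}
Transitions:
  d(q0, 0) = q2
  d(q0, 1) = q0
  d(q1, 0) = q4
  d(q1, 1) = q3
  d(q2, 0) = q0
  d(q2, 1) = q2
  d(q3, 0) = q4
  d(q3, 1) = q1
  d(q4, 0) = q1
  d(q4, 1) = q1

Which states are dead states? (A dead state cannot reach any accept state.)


Forward reachability from each state:
  q0 -> reaches {q0, q2}, no accept state (dead)
  q1 -> reaches accept state q4 (live)
  q2 -> reaches {q0, q2}, no accept state (dead)
  q3 -> reaches accept state q4 (live)
  q4 -> reaches accept state q4 (live)

{q0, q2}


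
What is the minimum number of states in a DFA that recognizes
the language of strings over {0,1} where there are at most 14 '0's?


States: count = 0, 1, ..., 14 (all accepting; 15 states), plus a dead state for count > 14.
Total: 15 + 1 = 16.

16


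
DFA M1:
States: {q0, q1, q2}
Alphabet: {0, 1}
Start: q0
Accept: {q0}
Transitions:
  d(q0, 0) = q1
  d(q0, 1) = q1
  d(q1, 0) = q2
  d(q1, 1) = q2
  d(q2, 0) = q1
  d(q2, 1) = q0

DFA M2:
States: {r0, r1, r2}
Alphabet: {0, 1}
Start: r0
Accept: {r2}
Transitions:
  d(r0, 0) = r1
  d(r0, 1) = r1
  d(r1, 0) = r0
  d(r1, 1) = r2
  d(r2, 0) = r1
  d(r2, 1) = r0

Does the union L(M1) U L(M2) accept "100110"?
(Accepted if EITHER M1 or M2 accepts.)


M1: final=q1 accepted=False
M2: final=r1 accepted=False

No, union rejects (neither accepts)


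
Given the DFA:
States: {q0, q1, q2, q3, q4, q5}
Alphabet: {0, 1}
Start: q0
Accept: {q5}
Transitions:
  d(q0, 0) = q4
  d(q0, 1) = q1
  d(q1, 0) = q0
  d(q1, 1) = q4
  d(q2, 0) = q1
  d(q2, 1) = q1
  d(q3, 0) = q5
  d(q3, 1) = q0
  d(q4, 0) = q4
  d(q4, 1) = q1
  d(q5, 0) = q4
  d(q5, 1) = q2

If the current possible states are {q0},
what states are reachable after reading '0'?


Apply transition on '0' from each current state:
  d(q0, 0) = q4

{q4}


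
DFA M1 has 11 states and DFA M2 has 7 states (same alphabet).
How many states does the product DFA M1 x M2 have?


Product construction pairs every M1 state with every M2 state.
11 * 7 = 77

77


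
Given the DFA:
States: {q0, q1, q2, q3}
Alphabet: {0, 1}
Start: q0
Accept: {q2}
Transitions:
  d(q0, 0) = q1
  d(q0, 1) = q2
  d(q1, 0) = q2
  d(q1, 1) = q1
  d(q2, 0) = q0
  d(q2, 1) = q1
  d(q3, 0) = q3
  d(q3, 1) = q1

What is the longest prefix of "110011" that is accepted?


Run the DFA, marking each prefix where the state is accepting:
  "" -> q0 [reject]
  "1" -> q2 [accept]
  "11" -> q1 [reject]
  "110" -> q2 [accept]
  "1100" -> q0 [reject]
  "11001" -> q2 [accept]
  "110011" -> q1 [reject]

"11001"


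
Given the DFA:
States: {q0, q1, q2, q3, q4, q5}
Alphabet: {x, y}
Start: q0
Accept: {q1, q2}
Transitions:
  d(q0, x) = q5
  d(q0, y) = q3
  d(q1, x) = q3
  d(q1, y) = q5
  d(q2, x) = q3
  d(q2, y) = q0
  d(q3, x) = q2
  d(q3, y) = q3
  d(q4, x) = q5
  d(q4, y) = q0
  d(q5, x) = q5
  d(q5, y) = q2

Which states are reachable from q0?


BFS from q0:
  layer 0: {q0}
  layer 1: {q3, q5}
  layer 2: {q2}

{q0, q2, q3, q5}


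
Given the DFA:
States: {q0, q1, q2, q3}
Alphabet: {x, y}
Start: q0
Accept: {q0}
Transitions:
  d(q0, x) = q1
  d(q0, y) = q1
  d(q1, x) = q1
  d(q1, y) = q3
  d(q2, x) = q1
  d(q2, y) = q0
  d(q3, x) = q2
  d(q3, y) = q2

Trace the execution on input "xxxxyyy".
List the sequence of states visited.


Input: xxxxyyy
d(q0, x) = q1
d(q1, x) = q1
d(q1, x) = q1
d(q1, x) = q1
d(q1, y) = q3
d(q3, y) = q2
d(q2, y) = q0


q0 -> q1 -> q1 -> q1 -> q1 -> q3 -> q2 -> q0


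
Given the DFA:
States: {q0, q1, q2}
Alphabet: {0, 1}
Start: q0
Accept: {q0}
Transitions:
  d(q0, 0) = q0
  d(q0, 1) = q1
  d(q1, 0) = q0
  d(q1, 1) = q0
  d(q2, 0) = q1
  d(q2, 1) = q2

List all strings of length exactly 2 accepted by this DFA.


All strings of length 2: 4 total
Accepted: 3

"00", "10", "11"


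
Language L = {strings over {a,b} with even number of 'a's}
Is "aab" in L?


count('a') = 2; 2 mod 2 = 0

Yes, "aab" is in L


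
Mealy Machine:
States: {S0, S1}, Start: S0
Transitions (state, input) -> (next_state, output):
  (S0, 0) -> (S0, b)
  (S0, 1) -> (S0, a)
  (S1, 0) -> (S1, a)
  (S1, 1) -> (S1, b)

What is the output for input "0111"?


Step-by-step:
  (S0, 0) -> (S0, b)
  (S0, 1) -> (S0, a)
  (S0, 1) -> (S0, a)
  (S0, 1) -> (S0, a)

"baaa"


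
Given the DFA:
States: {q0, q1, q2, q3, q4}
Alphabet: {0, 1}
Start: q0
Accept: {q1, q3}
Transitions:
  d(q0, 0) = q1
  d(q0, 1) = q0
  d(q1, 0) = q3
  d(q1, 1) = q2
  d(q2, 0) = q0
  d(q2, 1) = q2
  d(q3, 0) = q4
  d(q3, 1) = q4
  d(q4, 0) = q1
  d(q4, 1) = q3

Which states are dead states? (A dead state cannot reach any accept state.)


Forward reachability from each state:
  q0 -> reaches accept state q1 (live)
  q1 -> reaches accept state q1 (live)
  q2 -> reaches accept state q1 (live)
  q3 -> reaches accept state q1 (live)
  q4 -> reaches accept state q1 (live)

None (all states can reach an accept state)


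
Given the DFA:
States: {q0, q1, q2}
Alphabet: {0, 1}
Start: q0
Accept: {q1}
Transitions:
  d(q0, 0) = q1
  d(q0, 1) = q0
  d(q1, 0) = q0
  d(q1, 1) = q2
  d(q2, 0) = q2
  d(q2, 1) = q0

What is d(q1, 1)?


Looking up transition d(q1, 1)

q2


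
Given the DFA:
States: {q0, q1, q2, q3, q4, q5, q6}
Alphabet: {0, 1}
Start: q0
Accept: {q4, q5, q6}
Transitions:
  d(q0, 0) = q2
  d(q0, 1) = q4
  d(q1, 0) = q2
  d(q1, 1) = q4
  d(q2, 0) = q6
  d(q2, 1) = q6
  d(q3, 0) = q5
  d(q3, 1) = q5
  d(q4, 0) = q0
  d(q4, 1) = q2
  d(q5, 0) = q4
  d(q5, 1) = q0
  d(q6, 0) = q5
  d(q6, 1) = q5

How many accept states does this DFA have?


Accept states listed: {q4, q5, q6}
Counting: q4(1) q5(2) q6(3)

3


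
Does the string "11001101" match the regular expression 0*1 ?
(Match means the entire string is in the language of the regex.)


|string| = 8; first = '1'; last = '1'

No, "11001101" does not match 0*1


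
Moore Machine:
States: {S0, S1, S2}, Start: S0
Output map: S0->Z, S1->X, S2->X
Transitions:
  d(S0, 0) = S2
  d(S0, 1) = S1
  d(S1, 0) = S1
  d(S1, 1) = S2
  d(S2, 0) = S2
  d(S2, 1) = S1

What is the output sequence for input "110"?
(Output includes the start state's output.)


Start: S0 (output Z)
  --1--> S1 (output X)
  --1--> S2 (output X)
  --0--> S2 (output X)

"ZXXX"


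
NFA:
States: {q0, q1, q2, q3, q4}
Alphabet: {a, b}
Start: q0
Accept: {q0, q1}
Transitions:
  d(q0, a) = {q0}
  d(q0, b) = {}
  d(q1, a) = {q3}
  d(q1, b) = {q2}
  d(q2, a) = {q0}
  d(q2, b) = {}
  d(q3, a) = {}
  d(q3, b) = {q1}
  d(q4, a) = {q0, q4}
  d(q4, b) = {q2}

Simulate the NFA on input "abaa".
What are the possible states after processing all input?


Start: {q0}
  --a--> {q0}
  --b--> {}
  --a--> {}
  --a--> {}

{} (empty set, no valid transitions)


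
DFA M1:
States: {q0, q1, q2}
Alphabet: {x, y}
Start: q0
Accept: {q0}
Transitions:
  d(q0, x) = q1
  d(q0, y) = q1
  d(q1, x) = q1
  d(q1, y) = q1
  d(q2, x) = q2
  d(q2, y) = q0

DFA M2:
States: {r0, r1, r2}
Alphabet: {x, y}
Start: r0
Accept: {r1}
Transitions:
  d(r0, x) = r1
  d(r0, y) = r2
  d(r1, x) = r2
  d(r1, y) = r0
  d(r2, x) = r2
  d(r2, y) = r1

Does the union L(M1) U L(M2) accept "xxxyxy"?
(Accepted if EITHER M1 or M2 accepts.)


M1: final=q1 accepted=False
M2: final=r1 accepted=True

Yes, union accepts


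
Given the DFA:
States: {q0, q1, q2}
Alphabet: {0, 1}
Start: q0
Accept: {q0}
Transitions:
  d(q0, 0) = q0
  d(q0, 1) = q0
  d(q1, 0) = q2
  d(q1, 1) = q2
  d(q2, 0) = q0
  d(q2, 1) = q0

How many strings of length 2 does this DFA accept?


Enumerating all length-2 strings:
  "00" -> q0 [accept]
  "01" -> q0 [accept]
  "10" -> q0 [accept]
  "11" -> q0 [accept]

4 out of 4


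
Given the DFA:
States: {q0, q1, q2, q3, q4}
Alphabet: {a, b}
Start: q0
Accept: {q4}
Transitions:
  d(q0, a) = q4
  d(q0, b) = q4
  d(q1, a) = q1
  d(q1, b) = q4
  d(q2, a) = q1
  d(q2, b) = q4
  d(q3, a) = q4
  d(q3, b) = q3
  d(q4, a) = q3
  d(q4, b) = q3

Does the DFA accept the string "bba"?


Trace: q0 -> q4 -> q3 -> q4
Final state: q4
Accept states: {q4}

Yes, accepted (final state q4 is an accept state)


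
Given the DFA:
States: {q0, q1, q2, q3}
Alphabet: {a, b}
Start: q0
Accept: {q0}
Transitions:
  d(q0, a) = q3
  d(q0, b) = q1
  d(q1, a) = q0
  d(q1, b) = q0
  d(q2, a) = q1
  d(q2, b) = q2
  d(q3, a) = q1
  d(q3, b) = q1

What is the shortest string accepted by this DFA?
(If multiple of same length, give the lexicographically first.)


BFS by string length (lex-first path to each state shown):
  len 0: q0<-""
Found accept state at length 0.

"" (empty string)


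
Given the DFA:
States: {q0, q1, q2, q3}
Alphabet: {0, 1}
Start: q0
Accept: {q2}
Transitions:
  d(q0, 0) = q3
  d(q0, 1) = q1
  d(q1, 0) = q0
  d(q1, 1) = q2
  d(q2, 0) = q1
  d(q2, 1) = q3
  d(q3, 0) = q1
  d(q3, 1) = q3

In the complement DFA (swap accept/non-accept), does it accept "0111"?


Trace: q0 -> q3 -> q3 -> q3 -> q3
Final: q3
Original accept: {q2}
Complement: q3 is not in original accept

Yes, complement accepts (original rejects)


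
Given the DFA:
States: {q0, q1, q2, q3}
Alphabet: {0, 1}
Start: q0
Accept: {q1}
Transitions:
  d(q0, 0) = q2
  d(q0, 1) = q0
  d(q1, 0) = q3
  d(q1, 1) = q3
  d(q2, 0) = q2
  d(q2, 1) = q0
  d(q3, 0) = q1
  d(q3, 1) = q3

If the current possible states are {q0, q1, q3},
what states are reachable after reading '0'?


Apply transition on '0' from each current state:
  d(q0, 0) = q2
  d(q1, 0) = q3
  d(q3, 0) = q1

{q1, q2, q3}


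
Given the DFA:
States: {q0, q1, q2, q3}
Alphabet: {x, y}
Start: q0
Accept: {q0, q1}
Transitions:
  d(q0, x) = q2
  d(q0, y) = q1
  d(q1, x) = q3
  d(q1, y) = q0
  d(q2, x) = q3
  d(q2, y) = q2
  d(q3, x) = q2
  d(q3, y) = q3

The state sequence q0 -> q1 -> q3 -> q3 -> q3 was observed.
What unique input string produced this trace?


Trace back each transition to find the symbol:
  q0 --[y]--> q1
  q1 --[x]--> q3
  q3 --[y]--> q3
  q3 --[y]--> q3

"yxyy"


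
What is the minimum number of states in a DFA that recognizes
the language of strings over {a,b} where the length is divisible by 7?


States track (length) mod 7.
Need 7 states: one per remainder 0..6; accept = remainder 0.

7


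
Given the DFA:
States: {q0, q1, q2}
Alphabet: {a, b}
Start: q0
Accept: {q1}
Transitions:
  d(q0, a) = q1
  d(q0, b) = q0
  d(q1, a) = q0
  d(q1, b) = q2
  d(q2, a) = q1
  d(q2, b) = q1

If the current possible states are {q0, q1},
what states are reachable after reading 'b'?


Apply transition on 'b' from each current state:
  d(q0, b) = q0
  d(q1, b) = q2

{q0, q2}


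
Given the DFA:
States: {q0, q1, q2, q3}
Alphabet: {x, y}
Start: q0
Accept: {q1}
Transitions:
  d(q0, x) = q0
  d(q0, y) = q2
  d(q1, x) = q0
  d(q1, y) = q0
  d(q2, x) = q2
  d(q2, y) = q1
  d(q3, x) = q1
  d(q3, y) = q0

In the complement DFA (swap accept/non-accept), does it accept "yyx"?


Trace: q0 -> q2 -> q1 -> q0
Final: q0
Original accept: {q1}
Complement: q0 is not in original accept

Yes, complement accepts (original rejects)


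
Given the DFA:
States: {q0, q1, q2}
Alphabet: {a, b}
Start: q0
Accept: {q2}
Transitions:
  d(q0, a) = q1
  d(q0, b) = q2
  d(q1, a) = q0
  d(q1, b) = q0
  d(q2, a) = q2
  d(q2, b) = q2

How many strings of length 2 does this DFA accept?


Enumerating all length-2 strings:
  "aa" -> q0 [reject]
  "ab" -> q0 [reject]
  "ba" -> q2 [accept]
  "bb" -> q2 [accept]

2 out of 4


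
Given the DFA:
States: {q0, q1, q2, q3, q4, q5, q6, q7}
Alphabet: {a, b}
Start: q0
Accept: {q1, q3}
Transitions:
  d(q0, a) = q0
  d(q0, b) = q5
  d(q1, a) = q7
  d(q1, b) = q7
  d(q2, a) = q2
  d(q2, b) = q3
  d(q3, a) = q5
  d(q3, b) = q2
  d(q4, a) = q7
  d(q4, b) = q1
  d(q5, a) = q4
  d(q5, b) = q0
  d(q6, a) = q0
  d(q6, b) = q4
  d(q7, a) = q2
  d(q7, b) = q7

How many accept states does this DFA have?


Accept states listed: {q1, q3}
Counting: q1(1) q3(2)

2


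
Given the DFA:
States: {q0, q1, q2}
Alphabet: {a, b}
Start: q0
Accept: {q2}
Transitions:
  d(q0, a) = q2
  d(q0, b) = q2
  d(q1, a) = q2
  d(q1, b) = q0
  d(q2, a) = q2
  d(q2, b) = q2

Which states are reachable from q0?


BFS from q0:
  layer 0: {q0}
  layer 1: {q2}

{q0, q2}


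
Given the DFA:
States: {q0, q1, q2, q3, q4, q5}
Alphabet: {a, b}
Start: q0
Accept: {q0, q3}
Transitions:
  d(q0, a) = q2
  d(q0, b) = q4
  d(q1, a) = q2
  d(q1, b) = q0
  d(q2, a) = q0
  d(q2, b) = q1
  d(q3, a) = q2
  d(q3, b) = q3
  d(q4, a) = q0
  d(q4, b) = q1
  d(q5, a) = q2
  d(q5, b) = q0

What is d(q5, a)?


Looking up transition d(q5, a)

q2


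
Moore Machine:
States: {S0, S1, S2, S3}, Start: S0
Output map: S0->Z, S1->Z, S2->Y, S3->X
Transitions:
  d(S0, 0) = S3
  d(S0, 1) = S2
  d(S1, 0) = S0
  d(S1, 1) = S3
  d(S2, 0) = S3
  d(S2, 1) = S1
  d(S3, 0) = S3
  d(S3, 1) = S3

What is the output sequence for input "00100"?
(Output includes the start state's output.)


Start: S0 (output Z)
  --0--> S3 (output X)
  --0--> S3 (output X)
  --1--> S3 (output X)
  --0--> S3 (output X)
  --0--> S3 (output X)

"ZXXXXX"


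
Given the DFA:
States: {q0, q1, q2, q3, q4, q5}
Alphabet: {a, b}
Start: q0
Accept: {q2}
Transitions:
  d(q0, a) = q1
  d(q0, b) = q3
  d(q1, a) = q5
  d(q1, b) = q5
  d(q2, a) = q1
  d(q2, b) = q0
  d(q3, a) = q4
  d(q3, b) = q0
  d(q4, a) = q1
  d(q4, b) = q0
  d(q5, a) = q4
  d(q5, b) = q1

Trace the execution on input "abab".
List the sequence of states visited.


Input: abab
d(q0, a) = q1
d(q1, b) = q5
d(q5, a) = q4
d(q4, b) = q0


q0 -> q1 -> q5 -> q4 -> q0


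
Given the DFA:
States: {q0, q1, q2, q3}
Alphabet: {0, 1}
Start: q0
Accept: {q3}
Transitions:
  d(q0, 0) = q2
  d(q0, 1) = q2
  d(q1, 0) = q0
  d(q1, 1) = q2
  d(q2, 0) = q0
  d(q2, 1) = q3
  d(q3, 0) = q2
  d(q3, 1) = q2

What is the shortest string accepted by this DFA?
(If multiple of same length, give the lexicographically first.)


BFS by string length (lex-first path to each state shown):
  len 0: q0<-""
  len 1: q2<-"0"
  len 2: q0<-"00", q3<-"01"
Found accept state at length 2.

"01"


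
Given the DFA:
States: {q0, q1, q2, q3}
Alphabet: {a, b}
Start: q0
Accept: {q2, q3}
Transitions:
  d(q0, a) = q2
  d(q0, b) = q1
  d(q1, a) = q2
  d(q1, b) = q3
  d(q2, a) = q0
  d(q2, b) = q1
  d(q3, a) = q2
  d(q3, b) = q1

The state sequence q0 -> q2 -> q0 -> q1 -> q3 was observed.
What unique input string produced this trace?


Trace back each transition to find the symbol:
  q0 --[a]--> q2
  q2 --[a]--> q0
  q0 --[b]--> q1
  q1 --[b]--> q3

"aabb"


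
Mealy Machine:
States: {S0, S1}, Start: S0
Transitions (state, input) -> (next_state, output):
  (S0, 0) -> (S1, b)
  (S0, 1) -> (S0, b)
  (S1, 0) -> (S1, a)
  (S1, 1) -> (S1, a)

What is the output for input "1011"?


Step-by-step:
  (S0, 1) -> (S0, b)
  (S0, 0) -> (S1, b)
  (S1, 1) -> (S1, a)
  (S1, 1) -> (S1, a)

"bbaa"


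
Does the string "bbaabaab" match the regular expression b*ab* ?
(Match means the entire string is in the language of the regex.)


|string| = 8; first = 'b'; last = 'b'

No, "bbaabaab" does not match b*ab*


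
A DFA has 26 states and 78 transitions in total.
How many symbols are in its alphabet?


Each state has exactly one transition per symbol.
|alphabet| = transitions / states = 78 / 26 = 3

3


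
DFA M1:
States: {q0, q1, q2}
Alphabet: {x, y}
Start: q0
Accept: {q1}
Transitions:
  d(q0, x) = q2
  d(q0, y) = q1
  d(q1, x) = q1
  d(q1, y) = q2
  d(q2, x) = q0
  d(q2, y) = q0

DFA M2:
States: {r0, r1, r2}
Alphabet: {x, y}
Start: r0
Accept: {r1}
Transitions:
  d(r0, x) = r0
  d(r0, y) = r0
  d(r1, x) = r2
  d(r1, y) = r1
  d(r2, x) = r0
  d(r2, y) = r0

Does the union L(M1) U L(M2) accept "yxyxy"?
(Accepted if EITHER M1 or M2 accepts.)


M1: final=q1 accepted=True
M2: final=r0 accepted=False

Yes, union accepts


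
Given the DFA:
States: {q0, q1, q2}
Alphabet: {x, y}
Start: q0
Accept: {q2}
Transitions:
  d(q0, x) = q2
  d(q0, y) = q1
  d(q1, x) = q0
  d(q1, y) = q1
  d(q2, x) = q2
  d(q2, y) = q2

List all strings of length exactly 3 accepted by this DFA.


All strings of length 3: 8 total
Accepted: 5

"xxx", "xxy", "xyx", "xyy", "yxx"


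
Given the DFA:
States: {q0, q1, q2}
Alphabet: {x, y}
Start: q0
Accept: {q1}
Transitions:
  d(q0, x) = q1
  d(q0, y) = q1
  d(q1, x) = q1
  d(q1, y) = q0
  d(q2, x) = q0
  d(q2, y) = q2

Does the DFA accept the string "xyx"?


Trace: q0 -> q1 -> q0 -> q1
Final state: q1
Accept states: {q1}

Yes, accepted (final state q1 is an accept state)


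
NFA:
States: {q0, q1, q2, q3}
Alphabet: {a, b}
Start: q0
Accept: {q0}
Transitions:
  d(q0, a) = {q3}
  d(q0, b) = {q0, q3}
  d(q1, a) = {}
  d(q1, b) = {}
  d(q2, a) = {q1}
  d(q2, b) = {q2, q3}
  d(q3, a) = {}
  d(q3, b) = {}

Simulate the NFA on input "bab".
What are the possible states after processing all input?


Start: {q0}
  --b--> {q0, q3}
  --a--> {q3}
  --b--> {}

{} (empty set, no valid transitions)


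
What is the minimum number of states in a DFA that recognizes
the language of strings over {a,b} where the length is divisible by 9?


States track (length) mod 9.
Need 9 states: one per remainder 0..8; accept = remainder 0.

9


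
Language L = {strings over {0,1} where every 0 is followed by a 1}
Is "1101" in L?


'00' present: False; ends with '0': False

Yes, "1101" is in L


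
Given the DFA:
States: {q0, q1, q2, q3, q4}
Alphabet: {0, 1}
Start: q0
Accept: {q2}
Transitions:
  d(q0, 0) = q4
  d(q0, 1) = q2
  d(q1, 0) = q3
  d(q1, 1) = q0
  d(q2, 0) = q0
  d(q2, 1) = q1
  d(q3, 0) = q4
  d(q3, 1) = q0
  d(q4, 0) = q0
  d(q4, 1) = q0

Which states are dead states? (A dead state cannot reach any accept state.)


Forward reachability from each state:
  q0 -> reaches accept state q2 (live)
  q1 -> reaches accept state q2 (live)
  q2 -> reaches accept state q2 (live)
  q3 -> reaches accept state q2 (live)
  q4 -> reaches accept state q2 (live)

None (all states can reach an accept state)


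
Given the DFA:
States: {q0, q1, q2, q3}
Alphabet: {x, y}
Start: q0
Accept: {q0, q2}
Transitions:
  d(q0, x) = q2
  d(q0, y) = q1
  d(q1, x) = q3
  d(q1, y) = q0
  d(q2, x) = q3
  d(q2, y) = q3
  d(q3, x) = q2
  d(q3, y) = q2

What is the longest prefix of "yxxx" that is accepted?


Run the DFA, marking each prefix where the state is accepting:
  "" -> q0 [accept]
  "y" -> q1 [reject]
  "yx" -> q3 [reject]
  "yxx" -> q2 [accept]
  "yxxx" -> q3 [reject]

"yxx"


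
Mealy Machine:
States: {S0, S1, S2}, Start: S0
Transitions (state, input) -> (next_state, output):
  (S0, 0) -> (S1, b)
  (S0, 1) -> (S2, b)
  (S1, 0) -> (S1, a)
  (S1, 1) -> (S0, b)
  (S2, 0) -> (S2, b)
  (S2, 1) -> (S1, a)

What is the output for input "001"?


Step-by-step:
  (S0, 0) -> (S1, b)
  (S1, 0) -> (S1, a)
  (S1, 1) -> (S0, b)

"bab"


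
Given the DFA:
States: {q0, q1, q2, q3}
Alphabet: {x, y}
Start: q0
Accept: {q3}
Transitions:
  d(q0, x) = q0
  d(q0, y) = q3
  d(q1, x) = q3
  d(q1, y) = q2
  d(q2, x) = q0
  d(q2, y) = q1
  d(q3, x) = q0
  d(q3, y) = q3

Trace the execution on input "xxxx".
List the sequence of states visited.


Input: xxxx
d(q0, x) = q0
d(q0, x) = q0
d(q0, x) = q0
d(q0, x) = q0


q0 -> q0 -> q0 -> q0 -> q0


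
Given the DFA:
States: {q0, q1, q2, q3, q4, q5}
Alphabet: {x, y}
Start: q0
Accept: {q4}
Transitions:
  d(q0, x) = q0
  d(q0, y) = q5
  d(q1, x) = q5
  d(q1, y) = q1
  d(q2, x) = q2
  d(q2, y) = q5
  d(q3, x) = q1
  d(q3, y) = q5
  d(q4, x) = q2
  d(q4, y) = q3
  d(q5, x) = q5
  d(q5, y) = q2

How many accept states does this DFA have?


Accept states listed: {q4}
Counting: q4(1)

1


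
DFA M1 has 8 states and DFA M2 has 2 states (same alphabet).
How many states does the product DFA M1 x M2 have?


Product construction pairs every M1 state with every M2 state.
8 * 2 = 16

16


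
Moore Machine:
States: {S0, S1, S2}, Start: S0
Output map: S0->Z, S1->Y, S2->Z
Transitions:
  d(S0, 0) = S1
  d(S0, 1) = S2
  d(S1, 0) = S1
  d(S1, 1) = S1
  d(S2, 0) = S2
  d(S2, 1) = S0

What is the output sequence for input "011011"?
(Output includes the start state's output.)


Start: S0 (output Z)
  --0--> S1 (output Y)
  --1--> S1 (output Y)
  --1--> S1 (output Y)
  --0--> S1 (output Y)
  --1--> S1 (output Y)
  --1--> S1 (output Y)

"ZYYYYYY"


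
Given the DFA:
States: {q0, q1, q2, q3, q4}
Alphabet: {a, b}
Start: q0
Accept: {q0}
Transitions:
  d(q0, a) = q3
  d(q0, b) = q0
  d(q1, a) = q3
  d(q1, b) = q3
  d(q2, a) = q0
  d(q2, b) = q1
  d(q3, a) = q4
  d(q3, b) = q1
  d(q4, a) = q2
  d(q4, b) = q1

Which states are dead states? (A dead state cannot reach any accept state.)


Forward reachability from each state:
  q0 -> reaches accept state q0 (live)
  q1 -> reaches accept state q0 (live)
  q2 -> reaches accept state q0 (live)
  q3 -> reaches accept state q0 (live)
  q4 -> reaches accept state q0 (live)

None (all states can reach an accept state)


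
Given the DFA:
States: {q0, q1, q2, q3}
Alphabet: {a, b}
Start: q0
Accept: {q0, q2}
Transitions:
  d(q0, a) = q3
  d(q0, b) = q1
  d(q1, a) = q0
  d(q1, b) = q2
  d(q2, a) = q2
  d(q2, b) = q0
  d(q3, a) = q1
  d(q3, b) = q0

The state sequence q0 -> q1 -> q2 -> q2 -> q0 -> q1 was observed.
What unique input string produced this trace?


Trace back each transition to find the symbol:
  q0 --[b]--> q1
  q1 --[b]--> q2
  q2 --[a]--> q2
  q2 --[b]--> q0
  q0 --[b]--> q1

"bbabb"


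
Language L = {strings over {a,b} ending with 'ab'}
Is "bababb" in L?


last two symbols = 'bb'

No, "bababb" is not in L


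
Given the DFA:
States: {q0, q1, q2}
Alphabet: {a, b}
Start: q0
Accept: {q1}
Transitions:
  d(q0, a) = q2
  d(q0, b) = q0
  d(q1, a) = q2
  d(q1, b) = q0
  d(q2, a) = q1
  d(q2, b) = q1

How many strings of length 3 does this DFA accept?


Enumerating all length-3 strings:
  "aaa" -> q2 [reject]
  "aab" -> q0 [reject]
  "aba" -> q2 [reject]
  "abb" -> q0 [reject]
  "baa" -> q1 [accept]
  "bab" -> q1 [accept]
  "bba" -> q2 [reject]
  "bbb" -> q0 [reject]

2 out of 8


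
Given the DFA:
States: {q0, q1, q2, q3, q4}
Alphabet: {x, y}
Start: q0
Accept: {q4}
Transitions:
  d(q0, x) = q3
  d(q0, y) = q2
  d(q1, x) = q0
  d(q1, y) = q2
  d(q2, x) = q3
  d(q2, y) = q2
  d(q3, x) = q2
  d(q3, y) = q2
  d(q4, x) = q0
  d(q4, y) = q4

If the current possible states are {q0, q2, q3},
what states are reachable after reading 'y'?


Apply transition on 'y' from each current state:
  d(q0, y) = q2
  d(q2, y) = q2
  d(q3, y) = q2

{q2}


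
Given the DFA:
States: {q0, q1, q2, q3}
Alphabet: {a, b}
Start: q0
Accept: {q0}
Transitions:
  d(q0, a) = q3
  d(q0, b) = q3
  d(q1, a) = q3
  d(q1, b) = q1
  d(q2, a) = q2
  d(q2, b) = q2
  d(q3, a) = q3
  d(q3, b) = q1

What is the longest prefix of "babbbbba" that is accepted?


Run the DFA, marking each prefix where the state is accepting:
  "" -> q0 [accept]
  "b" -> q3 [reject]
  "ba" -> q3 [reject]
  "bab" -> q1 [reject]
  "babb" -> q1 [reject]
  "babbb" -> q1 [reject]
  "babbbb" -> q1 [reject]
  "babbbbb" -> q1 [reject]
  "babbbbba" -> q3 [reject]

""


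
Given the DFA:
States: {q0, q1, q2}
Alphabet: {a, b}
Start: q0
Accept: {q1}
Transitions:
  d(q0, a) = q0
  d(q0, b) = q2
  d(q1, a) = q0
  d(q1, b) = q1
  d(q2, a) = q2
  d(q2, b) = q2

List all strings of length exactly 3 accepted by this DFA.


All strings of length 3: 8 total
Accepted: 0

None


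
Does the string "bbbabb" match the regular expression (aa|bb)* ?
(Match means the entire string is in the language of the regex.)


|string| = 6; first = 'b'; last = 'b'

No, "bbbabb" does not match (aa|bb)*


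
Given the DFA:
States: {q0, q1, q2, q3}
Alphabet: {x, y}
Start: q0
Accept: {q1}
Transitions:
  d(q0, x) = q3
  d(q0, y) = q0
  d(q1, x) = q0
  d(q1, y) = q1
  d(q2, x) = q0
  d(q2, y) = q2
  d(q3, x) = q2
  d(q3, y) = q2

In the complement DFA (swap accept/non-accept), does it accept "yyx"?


Trace: q0 -> q0 -> q0 -> q3
Final: q3
Original accept: {q1}
Complement: q3 is not in original accept

Yes, complement accepts (original rejects)


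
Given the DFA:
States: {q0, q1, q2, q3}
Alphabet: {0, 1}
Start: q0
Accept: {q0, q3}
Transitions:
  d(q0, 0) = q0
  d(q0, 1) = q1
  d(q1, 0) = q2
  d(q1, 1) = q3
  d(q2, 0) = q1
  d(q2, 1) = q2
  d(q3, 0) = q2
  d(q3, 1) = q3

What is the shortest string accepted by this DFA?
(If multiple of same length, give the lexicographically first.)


BFS by string length (lex-first path to each state shown):
  len 0: q0<-""
Found accept state at length 0.

"" (empty string)


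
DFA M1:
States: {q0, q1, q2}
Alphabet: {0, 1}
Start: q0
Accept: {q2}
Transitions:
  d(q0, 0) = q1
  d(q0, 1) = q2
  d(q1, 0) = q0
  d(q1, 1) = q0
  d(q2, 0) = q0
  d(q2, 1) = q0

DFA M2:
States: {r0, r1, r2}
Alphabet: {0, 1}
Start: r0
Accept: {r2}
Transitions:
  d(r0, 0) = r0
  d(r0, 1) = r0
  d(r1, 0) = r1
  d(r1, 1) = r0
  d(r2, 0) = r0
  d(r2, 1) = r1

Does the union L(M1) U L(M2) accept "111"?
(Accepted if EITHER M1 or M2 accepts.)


M1: final=q2 accepted=True
M2: final=r0 accepted=False

Yes, union accepts


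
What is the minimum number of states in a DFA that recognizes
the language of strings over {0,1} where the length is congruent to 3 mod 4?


States track (length) mod 4.
Need 4 states: one per remainder 0..3; accept = remainder 3.

4


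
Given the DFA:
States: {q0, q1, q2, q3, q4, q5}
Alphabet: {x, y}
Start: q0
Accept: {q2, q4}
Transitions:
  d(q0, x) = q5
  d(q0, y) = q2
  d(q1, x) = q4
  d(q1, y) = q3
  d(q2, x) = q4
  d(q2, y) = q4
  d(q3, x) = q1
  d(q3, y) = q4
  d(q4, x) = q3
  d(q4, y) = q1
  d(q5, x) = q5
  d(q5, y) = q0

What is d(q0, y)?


Looking up transition d(q0, y)

q2


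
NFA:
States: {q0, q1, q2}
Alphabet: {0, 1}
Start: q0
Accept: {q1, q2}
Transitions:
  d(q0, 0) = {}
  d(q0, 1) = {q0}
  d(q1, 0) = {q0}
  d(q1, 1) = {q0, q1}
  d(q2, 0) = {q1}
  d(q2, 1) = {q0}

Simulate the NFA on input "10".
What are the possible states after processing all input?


Start: {q0}
  --1--> {q0}
  --0--> {}

{} (empty set, no valid transitions)


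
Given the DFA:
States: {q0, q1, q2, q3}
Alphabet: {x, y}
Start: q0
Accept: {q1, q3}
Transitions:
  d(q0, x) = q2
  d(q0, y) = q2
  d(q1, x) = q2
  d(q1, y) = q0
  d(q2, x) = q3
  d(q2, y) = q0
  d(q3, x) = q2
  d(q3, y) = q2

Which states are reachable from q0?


BFS from q0:
  layer 0: {q0}
  layer 1: {q2}
  layer 2: {q3}

{q0, q2, q3}


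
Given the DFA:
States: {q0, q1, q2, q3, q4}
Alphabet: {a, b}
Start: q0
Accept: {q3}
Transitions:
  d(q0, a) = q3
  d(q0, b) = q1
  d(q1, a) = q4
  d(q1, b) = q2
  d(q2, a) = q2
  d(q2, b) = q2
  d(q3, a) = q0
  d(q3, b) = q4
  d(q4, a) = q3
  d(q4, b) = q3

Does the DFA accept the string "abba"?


Trace: q0 -> q3 -> q4 -> q3 -> q0
Final state: q0
Accept states: {q3}

No, rejected (final state q0 is not an accept state)


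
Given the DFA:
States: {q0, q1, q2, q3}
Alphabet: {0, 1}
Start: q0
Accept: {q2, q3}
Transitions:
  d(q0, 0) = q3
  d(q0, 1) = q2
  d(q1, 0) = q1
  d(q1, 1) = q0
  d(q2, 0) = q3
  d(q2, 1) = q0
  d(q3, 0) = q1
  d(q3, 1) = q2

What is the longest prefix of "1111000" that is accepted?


Run the DFA, marking each prefix where the state is accepting:
  "" -> q0 [reject]
  "1" -> q2 [accept]
  "11" -> q0 [reject]
  "111" -> q2 [accept]
  "1111" -> q0 [reject]
  "11110" -> q3 [accept]
  "111100" -> q1 [reject]
  "1111000" -> q1 [reject]

"11110"


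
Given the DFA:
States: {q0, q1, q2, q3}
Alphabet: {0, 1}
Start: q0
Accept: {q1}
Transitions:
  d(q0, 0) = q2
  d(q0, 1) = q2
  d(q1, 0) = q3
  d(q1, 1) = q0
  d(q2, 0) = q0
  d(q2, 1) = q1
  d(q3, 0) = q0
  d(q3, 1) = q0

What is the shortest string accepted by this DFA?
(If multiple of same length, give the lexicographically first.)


BFS by string length (lex-first path to each state shown):
  len 0: q0<-""
  len 1: q2<-"0"
  len 2: q0<-"00", q1<-"01"
Found accept state at length 2.

"01"


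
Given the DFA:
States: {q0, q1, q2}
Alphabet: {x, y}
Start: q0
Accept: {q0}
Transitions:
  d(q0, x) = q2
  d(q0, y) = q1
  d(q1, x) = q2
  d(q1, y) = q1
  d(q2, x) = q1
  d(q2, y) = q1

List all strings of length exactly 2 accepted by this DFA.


All strings of length 2: 4 total
Accepted: 0

None


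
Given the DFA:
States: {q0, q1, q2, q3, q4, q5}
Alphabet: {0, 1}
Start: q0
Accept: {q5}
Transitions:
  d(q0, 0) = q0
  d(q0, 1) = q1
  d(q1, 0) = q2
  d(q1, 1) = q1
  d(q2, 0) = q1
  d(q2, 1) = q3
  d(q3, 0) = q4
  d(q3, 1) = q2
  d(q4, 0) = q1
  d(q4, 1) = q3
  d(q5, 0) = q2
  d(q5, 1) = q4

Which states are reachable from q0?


BFS from q0:
  layer 0: {q0}
  layer 1: {q1}
  layer 2: {q2}
  layer 3: {q3}
  layer 4: {q4}

{q0, q1, q2, q3, q4}


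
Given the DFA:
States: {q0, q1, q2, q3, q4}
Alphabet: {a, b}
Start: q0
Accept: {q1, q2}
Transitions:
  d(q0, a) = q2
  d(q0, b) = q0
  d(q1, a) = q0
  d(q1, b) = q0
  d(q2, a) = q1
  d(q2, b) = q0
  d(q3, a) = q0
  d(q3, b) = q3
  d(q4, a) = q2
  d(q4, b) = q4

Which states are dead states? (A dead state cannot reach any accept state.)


Forward reachability from each state:
  q0 -> reaches accept state q1 (live)
  q1 -> reaches accept state q1 (live)
  q2 -> reaches accept state q1 (live)
  q3 -> reaches accept state q1 (live)
  q4 -> reaches accept state q1 (live)

None (all states can reach an accept state)


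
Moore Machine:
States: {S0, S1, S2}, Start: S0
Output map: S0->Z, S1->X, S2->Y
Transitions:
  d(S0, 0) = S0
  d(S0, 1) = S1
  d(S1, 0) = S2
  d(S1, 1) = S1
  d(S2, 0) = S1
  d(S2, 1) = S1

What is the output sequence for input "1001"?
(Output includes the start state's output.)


Start: S0 (output Z)
  --1--> S1 (output X)
  --0--> S2 (output Y)
  --0--> S1 (output X)
  --1--> S1 (output X)

"ZXYXX"


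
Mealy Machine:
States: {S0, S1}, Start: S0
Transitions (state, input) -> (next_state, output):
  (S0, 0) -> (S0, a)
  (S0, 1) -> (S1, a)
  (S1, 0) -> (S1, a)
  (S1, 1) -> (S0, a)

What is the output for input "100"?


Step-by-step:
  (S0, 1) -> (S1, a)
  (S1, 0) -> (S1, a)
  (S1, 0) -> (S1, a)

"aaa"


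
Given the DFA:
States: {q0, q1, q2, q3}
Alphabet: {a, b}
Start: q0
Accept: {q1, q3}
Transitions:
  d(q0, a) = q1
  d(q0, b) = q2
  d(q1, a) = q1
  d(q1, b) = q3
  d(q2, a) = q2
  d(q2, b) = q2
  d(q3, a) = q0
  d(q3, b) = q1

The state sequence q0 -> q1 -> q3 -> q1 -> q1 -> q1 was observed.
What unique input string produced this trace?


Trace back each transition to find the symbol:
  q0 --[a]--> q1
  q1 --[b]--> q3
  q3 --[b]--> q1
  q1 --[a]--> q1
  q1 --[a]--> q1

"abbaa"


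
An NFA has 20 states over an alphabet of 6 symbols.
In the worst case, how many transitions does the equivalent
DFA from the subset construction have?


Subset construction: one DFA state per subset of NFA states = 2^20 = 1048576 states.
Each DFA state has 6 outgoing transitions: 1048576 * 6 = 6291456

6291456


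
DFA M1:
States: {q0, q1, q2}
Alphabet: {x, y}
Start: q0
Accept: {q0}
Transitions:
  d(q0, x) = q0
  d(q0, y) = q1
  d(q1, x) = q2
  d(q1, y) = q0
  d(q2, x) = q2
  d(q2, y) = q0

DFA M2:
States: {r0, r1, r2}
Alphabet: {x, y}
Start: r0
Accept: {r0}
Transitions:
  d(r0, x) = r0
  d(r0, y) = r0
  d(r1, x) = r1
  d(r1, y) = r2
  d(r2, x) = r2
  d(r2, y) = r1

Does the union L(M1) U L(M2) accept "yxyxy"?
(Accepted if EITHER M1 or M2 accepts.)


M1: final=q1 accepted=False
M2: final=r0 accepted=True

Yes, union accepts


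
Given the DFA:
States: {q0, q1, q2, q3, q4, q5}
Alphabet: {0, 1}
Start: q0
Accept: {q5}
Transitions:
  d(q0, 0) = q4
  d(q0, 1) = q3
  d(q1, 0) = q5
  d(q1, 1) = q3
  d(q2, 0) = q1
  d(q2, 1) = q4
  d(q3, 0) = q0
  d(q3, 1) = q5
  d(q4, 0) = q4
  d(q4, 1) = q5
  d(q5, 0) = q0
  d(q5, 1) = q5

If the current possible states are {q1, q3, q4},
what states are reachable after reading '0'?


Apply transition on '0' from each current state:
  d(q1, 0) = q5
  d(q3, 0) = q0
  d(q4, 0) = q4

{q0, q4, q5}


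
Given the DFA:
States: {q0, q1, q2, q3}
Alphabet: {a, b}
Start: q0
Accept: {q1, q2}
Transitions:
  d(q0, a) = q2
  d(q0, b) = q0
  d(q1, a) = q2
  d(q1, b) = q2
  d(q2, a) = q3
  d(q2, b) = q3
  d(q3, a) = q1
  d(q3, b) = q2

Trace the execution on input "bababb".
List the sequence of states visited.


Input: bababb
d(q0, b) = q0
d(q0, a) = q2
d(q2, b) = q3
d(q3, a) = q1
d(q1, b) = q2
d(q2, b) = q3


q0 -> q0 -> q2 -> q3 -> q1 -> q2 -> q3


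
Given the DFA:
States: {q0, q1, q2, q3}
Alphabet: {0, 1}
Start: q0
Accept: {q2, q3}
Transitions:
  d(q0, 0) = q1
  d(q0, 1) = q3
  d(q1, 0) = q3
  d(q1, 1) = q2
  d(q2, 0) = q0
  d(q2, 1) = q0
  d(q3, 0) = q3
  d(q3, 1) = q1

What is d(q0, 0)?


Looking up transition d(q0, 0)

q1


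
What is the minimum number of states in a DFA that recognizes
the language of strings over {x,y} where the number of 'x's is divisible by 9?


States track (count of 'x') mod 9.
Need 9 states: one per remainder 0..8; accept = remainder 0.

9


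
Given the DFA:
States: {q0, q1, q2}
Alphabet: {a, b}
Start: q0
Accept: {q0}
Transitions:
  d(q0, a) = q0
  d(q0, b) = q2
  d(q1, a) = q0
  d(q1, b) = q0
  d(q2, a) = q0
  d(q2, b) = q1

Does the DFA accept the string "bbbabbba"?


Trace: q0 -> q2 -> q1 -> q0 -> q0 -> q2 -> q1 -> q0 -> q0
Final state: q0
Accept states: {q0}

Yes, accepted (final state q0 is an accept state)


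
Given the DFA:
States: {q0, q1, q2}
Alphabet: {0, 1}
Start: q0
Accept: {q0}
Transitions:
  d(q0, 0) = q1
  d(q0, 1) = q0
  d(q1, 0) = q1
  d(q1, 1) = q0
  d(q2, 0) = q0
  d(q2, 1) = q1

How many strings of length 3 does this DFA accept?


Enumerating all length-3 strings:
  "000" -> q1 [reject]
  "001" -> q0 [accept]
  "010" -> q1 [reject]
  "011" -> q0 [accept]
  "100" -> q1 [reject]
  "101" -> q0 [accept]
  "110" -> q1 [reject]
  "111" -> q0 [accept]

4 out of 8


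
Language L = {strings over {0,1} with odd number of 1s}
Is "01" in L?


count('1') = 1; 1 mod 2 = 1

Yes, "01" is in L


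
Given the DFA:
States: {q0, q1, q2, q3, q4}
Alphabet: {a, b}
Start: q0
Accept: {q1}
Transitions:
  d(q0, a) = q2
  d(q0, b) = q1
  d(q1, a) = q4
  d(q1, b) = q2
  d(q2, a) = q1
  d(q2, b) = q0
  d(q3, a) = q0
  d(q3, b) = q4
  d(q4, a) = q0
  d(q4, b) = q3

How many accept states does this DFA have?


Accept states listed: {q1}
Counting: q1(1)

1


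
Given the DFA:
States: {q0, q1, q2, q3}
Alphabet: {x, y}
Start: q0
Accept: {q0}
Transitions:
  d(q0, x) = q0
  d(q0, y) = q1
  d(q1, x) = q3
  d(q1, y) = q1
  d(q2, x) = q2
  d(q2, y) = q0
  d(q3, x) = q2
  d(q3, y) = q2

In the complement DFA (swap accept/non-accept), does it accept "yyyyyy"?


Trace: q0 -> q1 -> q1 -> q1 -> q1 -> q1 -> q1
Final: q1
Original accept: {q0}
Complement: q1 is not in original accept

Yes, complement accepts (original rejects)


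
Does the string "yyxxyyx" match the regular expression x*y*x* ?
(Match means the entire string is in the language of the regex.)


|string| = 7; first = 'y'; last = 'x'

No, "yyxxyyx" does not match x*y*x*


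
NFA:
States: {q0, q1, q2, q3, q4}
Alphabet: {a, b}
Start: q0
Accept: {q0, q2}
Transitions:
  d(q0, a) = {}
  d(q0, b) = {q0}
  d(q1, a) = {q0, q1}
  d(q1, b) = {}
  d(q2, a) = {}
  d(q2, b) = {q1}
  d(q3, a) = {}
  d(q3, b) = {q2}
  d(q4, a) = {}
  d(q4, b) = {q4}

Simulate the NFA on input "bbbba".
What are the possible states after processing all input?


Start: {q0}
  --b--> {q0}
  --b--> {q0}
  --b--> {q0}
  --b--> {q0}
  --a--> {}

{} (empty set, no valid transitions)


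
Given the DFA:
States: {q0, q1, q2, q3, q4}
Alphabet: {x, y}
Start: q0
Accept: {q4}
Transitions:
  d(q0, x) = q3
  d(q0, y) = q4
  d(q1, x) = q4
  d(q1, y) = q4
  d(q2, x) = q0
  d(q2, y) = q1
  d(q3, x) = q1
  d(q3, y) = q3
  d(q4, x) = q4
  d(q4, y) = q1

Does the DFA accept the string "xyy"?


Trace: q0 -> q3 -> q3 -> q3
Final state: q3
Accept states: {q4}

No, rejected (final state q3 is not an accept state)


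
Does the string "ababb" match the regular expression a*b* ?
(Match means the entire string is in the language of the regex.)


|string| = 5; first = 'a'; last = 'b'

No, "ababb" does not match a*b*


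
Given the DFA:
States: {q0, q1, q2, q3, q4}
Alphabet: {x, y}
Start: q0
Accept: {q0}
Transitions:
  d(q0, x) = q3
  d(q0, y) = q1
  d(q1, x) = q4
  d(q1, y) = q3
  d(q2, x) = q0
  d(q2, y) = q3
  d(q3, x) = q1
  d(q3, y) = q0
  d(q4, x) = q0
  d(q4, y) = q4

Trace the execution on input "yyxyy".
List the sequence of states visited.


Input: yyxyy
d(q0, y) = q1
d(q1, y) = q3
d(q3, x) = q1
d(q1, y) = q3
d(q3, y) = q0


q0 -> q1 -> q3 -> q1 -> q3 -> q0


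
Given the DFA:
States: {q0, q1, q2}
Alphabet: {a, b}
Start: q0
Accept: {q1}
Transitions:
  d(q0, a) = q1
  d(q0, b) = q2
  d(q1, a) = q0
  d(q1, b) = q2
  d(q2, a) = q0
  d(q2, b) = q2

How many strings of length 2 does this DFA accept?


Enumerating all length-2 strings:
  "aa" -> q0 [reject]
  "ab" -> q2 [reject]
  "ba" -> q0 [reject]
  "bb" -> q2 [reject]

0 out of 4


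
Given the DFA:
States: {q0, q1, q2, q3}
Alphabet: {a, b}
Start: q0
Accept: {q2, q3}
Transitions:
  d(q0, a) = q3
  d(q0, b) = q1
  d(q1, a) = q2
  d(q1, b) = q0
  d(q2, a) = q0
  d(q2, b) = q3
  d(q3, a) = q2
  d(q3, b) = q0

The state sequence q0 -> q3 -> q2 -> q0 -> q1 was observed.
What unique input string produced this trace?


Trace back each transition to find the symbol:
  q0 --[a]--> q3
  q3 --[a]--> q2
  q2 --[a]--> q0
  q0 --[b]--> q1

"aaab"
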